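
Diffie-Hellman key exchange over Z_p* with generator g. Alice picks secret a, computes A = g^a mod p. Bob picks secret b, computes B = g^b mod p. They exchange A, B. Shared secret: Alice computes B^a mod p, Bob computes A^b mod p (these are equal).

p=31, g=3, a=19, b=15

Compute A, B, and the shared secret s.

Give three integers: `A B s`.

Answer: 12 30 30

Derivation:
A = 3^19 mod 31  (bits of 19 = 10011)
  bit 0 = 1: r = r^2 * 3 mod 31 = 1^2 * 3 = 1*3 = 3
  bit 1 = 0: r = r^2 mod 31 = 3^2 = 9
  bit 2 = 0: r = r^2 mod 31 = 9^2 = 19
  bit 3 = 1: r = r^2 * 3 mod 31 = 19^2 * 3 = 20*3 = 29
  bit 4 = 1: r = r^2 * 3 mod 31 = 29^2 * 3 = 4*3 = 12
  -> A = 12
B = 3^15 mod 31  (bits of 15 = 1111)
  bit 0 = 1: r = r^2 * 3 mod 31 = 1^2 * 3 = 1*3 = 3
  bit 1 = 1: r = r^2 * 3 mod 31 = 3^2 * 3 = 9*3 = 27
  bit 2 = 1: r = r^2 * 3 mod 31 = 27^2 * 3 = 16*3 = 17
  bit 3 = 1: r = r^2 * 3 mod 31 = 17^2 * 3 = 10*3 = 30
  -> B = 30
s = B^a = 30^19 mod 31  (bits of 19 = 10011)
  bit 0 = 1: r = r^2 * 30 mod 31 = 1^2 * 30 = 1*30 = 30
  bit 1 = 0: r = r^2 mod 31 = 30^2 = 1
  bit 2 = 0: r = r^2 mod 31 = 1^2 = 1
  bit 3 = 1: r = r^2 * 30 mod 31 = 1^2 * 30 = 1*30 = 30
  bit 4 = 1: r = r^2 * 30 mod 31 = 30^2 * 30 = 1*30 = 30
  -> s = B^a = 30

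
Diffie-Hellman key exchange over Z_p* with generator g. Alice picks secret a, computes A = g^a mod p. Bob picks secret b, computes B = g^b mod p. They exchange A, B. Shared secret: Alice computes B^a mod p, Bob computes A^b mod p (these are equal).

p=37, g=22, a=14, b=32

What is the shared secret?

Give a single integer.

A = 22^14 mod 37  (bits of 14 = 1110)
  bit 0 = 1: r = r^2 * 22 mod 37 = 1^2 * 22 = 1*22 = 22
  bit 1 = 1: r = r^2 * 22 mod 37 = 22^2 * 22 = 3*22 = 29
  bit 2 = 1: r = r^2 * 22 mod 37 = 29^2 * 22 = 27*22 = 2
  bit 3 = 0: r = r^2 mod 37 = 2^2 = 4
  -> A = 4
B = 22^32 mod 37  (bits of 32 = 100000)
  bit 0 = 1: r = r^2 * 22 mod 37 = 1^2 * 22 = 1*22 = 22
  bit 1 = 0: r = r^2 mod 37 = 22^2 = 3
  bit 2 = 0: r = r^2 mod 37 = 3^2 = 9
  bit 3 = 0: r = r^2 mod 37 = 9^2 = 7
  bit 4 = 0: r = r^2 mod 37 = 7^2 = 12
  bit 5 = 0: r = r^2 mod 37 = 12^2 = 33
  -> B = 33
s = B^a = 33^14 mod 37  (bits of 14 = 1110)
  bit 0 = 1: r = r^2 * 33 mod 37 = 1^2 * 33 = 1*33 = 33
  bit 1 = 1: r = r^2 * 33 mod 37 = 33^2 * 33 = 16*33 = 10
  bit 2 = 1: r = r^2 * 33 mod 37 = 10^2 * 33 = 26*33 = 7
  bit 3 = 0: r = r^2 mod 37 = 7^2 = 12
  -> s = B^a = 12

Answer: 12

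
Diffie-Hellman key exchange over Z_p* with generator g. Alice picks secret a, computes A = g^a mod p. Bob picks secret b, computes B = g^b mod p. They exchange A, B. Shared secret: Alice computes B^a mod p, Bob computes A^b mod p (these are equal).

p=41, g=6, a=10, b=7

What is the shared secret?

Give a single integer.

A = 6^10 mod 41  (bits of 10 = 1010)
  bit 0 = 1: r = r^2 * 6 mod 41 = 1^2 * 6 = 1*6 = 6
  bit 1 = 0: r = r^2 mod 41 = 6^2 = 36
  bit 2 = 1: r = r^2 * 6 mod 41 = 36^2 * 6 = 25*6 = 27
  bit 3 = 0: r = r^2 mod 41 = 27^2 = 32
  -> A = 32
B = 6^7 mod 41  (bits of 7 = 111)
  bit 0 = 1: r = r^2 * 6 mod 41 = 1^2 * 6 = 1*6 = 6
  bit 1 = 1: r = r^2 * 6 mod 41 = 6^2 * 6 = 36*6 = 11
  bit 2 = 1: r = r^2 * 6 mod 41 = 11^2 * 6 = 39*6 = 29
  -> B = 29
s = B^a = 29^10 mod 41  (bits of 10 = 1010)
  bit 0 = 1: r = r^2 * 29 mod 41 = 1^2 * 29 = 1*29 = 29
  bit 1 = 0: r = r^2 mod 41 = 29^2 = 21
  bit 2 = 1: r = r^2 * 29 mod 41 = 21^2 * 29 = 31*29 = 38
  bit 3 = 0: r = r^2 mod 41 = 38^2 = 9
  -> s = B^a = 9

Answer: 9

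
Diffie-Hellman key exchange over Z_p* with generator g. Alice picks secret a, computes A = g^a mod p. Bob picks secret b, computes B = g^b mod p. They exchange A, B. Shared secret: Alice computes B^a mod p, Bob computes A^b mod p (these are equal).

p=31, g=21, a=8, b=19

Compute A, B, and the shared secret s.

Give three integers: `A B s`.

A = 21^8 mod 31  (bits of 8 = 1000)
  bit 0 = 1: r = r^2 * 21 mod 31 = 1^2 * 21 = 1*21 = 21
  bit 1 = 0: r = r^2 mod 31 = 21^2 = 7
  bit 2 = 0: r = r^2 mod 31 = 7^2 = 18
  bit 3 = 0: r = r^2 mod 31 = 18^2 = 14
  -> A = 14
B = 21^19 mod 31  (bits of 19 = 10011)
  bit 0 = 1: r = r^2 * 21 mod 31 = 1^2 * 21 = 1*21 = 21
  bit 1 = 0: r = r^2 mod 31 = 21^2 = 7
  bit 2 = 0: r = r^2 mod 31 = 7^2 = 18
  bit 3 = 1: r = r^2 * 21 mod 31 = 18^2 * 21 = 14*21 = 15
  bit 4 = 1: r = r^2 * 21 mod 31 = 15^2 * 21 = 8*21 = 13
  -> B = 13
s = B^a = 13^8 mod 31  (bits of 8 = 1000)
  bit 0 = 1: r = r^2 * 13 mod 31 = 1^2 * 13 = 1*13 = 13
  bit 1 = 0: r = r^2 mod 31 = 13^2 = 14
  bit 2 = 0: r = r^2 mod 31 = 14^2 = 10
  bit 3 = 0: r = r^2 mod 31 = 10^2 = 7
  -> s = B^a = 7

Answer: 14 13 7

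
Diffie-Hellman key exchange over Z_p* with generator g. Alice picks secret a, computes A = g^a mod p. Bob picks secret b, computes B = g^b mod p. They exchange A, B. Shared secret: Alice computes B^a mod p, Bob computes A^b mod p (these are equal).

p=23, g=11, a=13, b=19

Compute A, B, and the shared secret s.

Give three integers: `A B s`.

Answer: 17 15 5

Derivation:
A = 11^13 mod 23  (bits of 13 = 1101)
  bit 0 = 1: r = r^2 * 11 mod 23 = 1^2 * 11 = 1*11 = 11
  bit 1 = 1: r = r^2 * 11 mod 23 = 11^2 * 11 = 6*11 = 20
  bit 2 = 0: r = r^2 mod 23 = 20^2 = 9
  bit 3 = 1: r = r^2 * 11 mod 23 = 9^2 * 11 = 12*11 = 17
  -> A = 17
B = 11^19 mod 23  (bits of 19 = 10011)
  bit 0 = 1: r = r^2 * 11 mod 23 = 1^2 * 11 = 1*11 = 11
  bit 1 = 0: r = r^2 mod 23 = 11^2 = 6
  bit 2 = 0: r = r^2 mod 23 = 6^2 = 13
  bit 3 = 1: r = r^2 * 11 mod 23 = 13^2 * 11 = 8*11 = 19
  bit 4 = 1: r = r^2 * 11 mod 23 = 19^2 * 11 = 16*11 = 15
  -> B = 15
s = B^a = 15^13 mod 23  (bits of 13 = 1101)
  bit 0 = 1: r = r^2 * 15 mod 23 = 1^2 * 15 = 1*15 = 15
  bit 1 = 1: r = r^2 * 15 mod 23 = 15^2 * 15 = 18*15 = 17
  bit 2 = 0: r = r^2 mod 23 = 17^2 = 13
  bit 3 = 1: r = r^2 * 15 mod 23 = 13^2 * 15 = 8*15 = 5
  -> s = B^a = 5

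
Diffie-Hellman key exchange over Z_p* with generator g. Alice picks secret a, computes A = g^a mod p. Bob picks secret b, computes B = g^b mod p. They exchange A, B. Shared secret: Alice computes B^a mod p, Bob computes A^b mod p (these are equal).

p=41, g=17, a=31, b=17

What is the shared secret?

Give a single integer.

A = 17^31 mod 41  (bits of 31 = 11111)
  bit 0 = 1: r = r^2 * 17 mod 41 = 1^2 * 17 = 1*17 = 17
  bit 1 = 1: r = r^2 * 17 mod 41 = 17^2 * 17 = 2*17 = 34
  bit 2 = 1: r = r^2 * 17 mod 41 = 34^2 * 17 = 8*17 = 13
  bit 3 = 1: r = r^2 * 17 mod 41 = 13^2 * 17 = 5*17 = 3
  bit 4 = 1: r = r^2 * 17 mod 41 = 3^2 * 17 = 9*17 = 30
  -> A = 30
B = 17^17 mod 41  (bits of 17 = 10001)
  bit 0 = 1: r = r^2 * 17 mod 41 = 1^2 * 17 = 1*17 = 17
  bit 1 = 0: r = r^2 mod 41 = 17^2 = 2
  bit 2 = 0: r = r^2 mod 41 = 2^2 = 4
  bit 3 = 0: r = r^2 mod 41 = 4^2 = 16
  bit 4 = 1: r = r^2 * 17 mod 41 = 16^2 * 17 = 10*17 = 6
  -> B = 6
s = B^a = 6^31 mod 41  (bits of 31 = 11111)
  bit 0 = 1: r = r^2 * 6 mod 41 = 1^2 * 6 = 1*6 = 6
  bit 1 = 1: r = r^2 * 6 mod 41 = 6^2 * 6 = 36*6 = 11
  bit 2 = 1: r = r^2 * 6 mod 41 = 11^2 * 6 = 39*6 = 29
  bit 3 = 1: r = r^2 * 6 mod 41 = 29^2 * 6 = 21*6 = 3
  bit 4 = 1: r = r^2 * 6 mod 41 = 3^2 * 6 = 9*6 = 13
  -> s = B^a = 13

Answer: 13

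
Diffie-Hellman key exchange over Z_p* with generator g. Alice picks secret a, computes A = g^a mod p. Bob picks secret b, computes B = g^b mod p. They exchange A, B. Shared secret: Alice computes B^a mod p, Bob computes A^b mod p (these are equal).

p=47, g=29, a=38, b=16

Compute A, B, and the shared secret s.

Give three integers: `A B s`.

A = 29^38 mod 47  (bits of 38 = 100110)
  bit 0 = 1: r = r^2 * 29 mod 47 = 1^2 * 29 = 1*29 = 29
  bit 1 = 0: r = r^2 mod 47 = 29^2 = 42
  bit 2 = 0: r = r^2 mod 47 = 42^2 = 25
  bit 3 = 1: r = r^2 * 29 mod 47 = 25^2 * 29 = 14*29 = 30
  bit 4 = 1: r = r^2 * 29 mod 47 = 30^2 * 29 = 7*29 = 15
  bit 5 = 0: r = r^2 mod 47 = 15^2 = 37
  -> A = 37
B = 29^16 mod 47  (bits of 16 = 10000)
  bit 0 = 1: r = r^2 * 29 mod 47 = 1^2 * 29 = 1*29 = 29
  bit 1 = 0: r = r^2 mod 47 = 29^2 = 42
  bit 2 = 0: r = r^2 mod 47 = 42^2 = 25
  bit 3 = 0: r = r^2 mod 47 = 25^2 = 14
  bit 4 = 0: r = r^2 mod 47 = 14^2 = 8
  -> B = 8
s = B^a = 8^38 mod 47  (bits of 38 = 100110)
  bit 0 = 1: r = r^2 * 8 mod 47 = 1^2 * 8 = 1*8 = 8
  bit 1 = 0: r = r^2 mod 47 = 8^2 = 17
  bit 2 = 0: r = r^2 mod 47 = 17^2 = 7
  bit 3 = 1: r = r^2 * 8 mod 47 = 7^2 * 8 = 2*8 = 16
  bit 4 = 1: r = r^2 * 8 mod 47 = 16^2 * 8 = 21*8 = 27
  bit 5 = 0: r = r^2 mod 47 = 27^2 = 24
  -> s = B^a = 24

Answer: 37 8 24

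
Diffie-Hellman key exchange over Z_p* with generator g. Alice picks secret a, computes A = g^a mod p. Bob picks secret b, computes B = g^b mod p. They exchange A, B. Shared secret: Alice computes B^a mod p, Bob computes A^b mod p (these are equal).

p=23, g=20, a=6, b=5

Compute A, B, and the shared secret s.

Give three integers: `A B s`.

A = 20^6 mod 23  (bits of 6 = 110)
  bit 0 = 1: r = r^2 * 20 mod 23 = 1^2 * 20 = 1*20 = 20
  bit 1 = 1: r = r^2 * 20 mod 23 = 20^2 * 20 = 9*20 = 19
  bit 2 = 0: r = r^2 mod 23 = 19^2 = 16
  -> A = 16
B = 20^5 mod 23  (bits of 5 = 101)
  bit 0 = 1: r = r^2 * 20 mod 23 = 1^2 * 20 = 1*20 = 20
  bit 1 = 0: r = r^2 mod 23 = 20^2 = 9
  bit 2 = 1: r = r^2 * 20 mod 23 = 9^2 * 20 = 12*20 = 10
  -> B = 10
s = B^a = 10^6 mod 23  (bits of 6 = 110)
  bit 0 = 1: r = r^2 * 10 mod 23 = 1^2 * 10 = 1*10 = 10
  bit 1 = 1: r = r^2 * 10 mod 23 = 10^2 * 10 = 8*10 = 11
  bit 2 = 0: r = r^2 mod 23 = 11^2 = 6
  -> s = B^a = 6

Answer: 16 10 6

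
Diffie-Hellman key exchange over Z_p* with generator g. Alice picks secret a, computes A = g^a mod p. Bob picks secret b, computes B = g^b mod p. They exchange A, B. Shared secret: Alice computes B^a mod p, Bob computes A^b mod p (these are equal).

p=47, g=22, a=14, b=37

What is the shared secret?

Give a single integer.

Answer: 42

Derivation:
A = 22^14 mod 47  (bits of 14 = 1110)
  bit 0 = 1: r = r^2 * 22 mod 47 = 1^2 * 22 = 1*22 = 22
  bit 1 = 1: r = r^2 * 22 mod 47 = 22^2 * 22 = 14*22 = 26
  bit 2 = 1: r = r^2 * 22 mod 47 = 26^2 * 22 = 18*22 = 20
  bit 3 = 0: r = r^2 mod 47 = 20^2 = 24
  -> A = 24
B = 22^37 mod 47  (bits of 37 = 100101)
  bit 0 = 1: r = r^2 * 22 mod 47 = 1^2 * 22 = 1*22 = 22
  bit 1 = 0: r = r^2 mod 47 = 22^2 = 14
  bit 2 = 0: r = r^2 mod 47 = 14^2 = 8
  bit 3 = 1: r = r^2 * 22 mod 47 = 8^2 * 22 = 17*22 = 45
  bit 4 = 0: r = r^2 mod 47 = 45^2 = 4
  bit 5 = 1: r = r^2 * 22 mod 47 = 4^2 * 22 = 16*22 = 23
  -> B = 23
s = B^a = 23^14 mod 47  (bits of 14 = 1110)
  bit 0 = 1: r = r^2 * 23 mod 47 = 1^2 * 23 = 1*23 = 23
  bit 1 = 1: r = r^2 * 23 mod 47 = 23^2 * 23 = 12*23 = 41
  bit 2 = 1: r = r^2 * 23 mod 47 = 41^2 * 23 = 36*23 = 29
  bit 3 = 0: r = r^2 mod 47 = 29^2 = 42
  -> s = B^a = 42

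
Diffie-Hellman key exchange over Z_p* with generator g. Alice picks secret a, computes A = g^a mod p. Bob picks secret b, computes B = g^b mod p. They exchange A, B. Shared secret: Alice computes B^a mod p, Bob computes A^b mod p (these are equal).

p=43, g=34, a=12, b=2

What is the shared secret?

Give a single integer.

Answer: 41

Derivation:
A = 34^12 mod 43  (bits of 12 = 1100)
  bit 0 = 1: r = r^2 * 34 mod 43 = 1^2 * 34 = 1*34 = 34
  bit 1 = 1: r = r^2 * 34 mod 43 = 34^2 * 34 = 38*34 = 2
  bit 2 = 0: r = r^2 mod 43 = 2^2 = 4
  bit 3 = 0: r = r^2 mod 43 = 4^2 = 16
  -> A = 16
B = 34^2 mod 43  (bits of 2 = 10)
  bit 0 = 1: r = r^2 * 34 mod 43 = 1^2 * 34 = 1*34 = 34
  bit 1 = 0: r = r^2 mod 43 = 34^2 = 38
  -> B = 38
s = B^a = 38^12 mod 43  (bits of 12 = 1100)
  bit 0 = 1: r = r^2 * 38 mod 43 = 1^2 * 38 = 1*38 = 38
  bit 1 = 1: r = r^2 * 38 mod 43 = 38^2 * 38 = 25*38 = 4
  bit 2 = 0: r = r^2 mod 43 = 4^2 = 16
  bit 3 = 0: r = r^2 mod 43 = 16^2 = 41
  -> s = B^a = 41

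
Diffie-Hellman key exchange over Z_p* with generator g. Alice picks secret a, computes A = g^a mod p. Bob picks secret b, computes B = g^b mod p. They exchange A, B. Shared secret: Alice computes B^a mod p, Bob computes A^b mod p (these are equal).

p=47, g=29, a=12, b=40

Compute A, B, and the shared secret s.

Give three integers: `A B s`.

Answer: 21 3 12

Derivation:
A = 29^12 mod 47  (bits of 12 = 1100)
  bit 0 = 1: r = r^2 * 29 mod 47 = 1^2 * 29 = 1*29 = 29
  bit 1 = 1: r = r^2 * 29 mod 47 = 29^2 * 29 = 42*29 = 43
  bit 2 = 0: r = r^2 mod 47 = 43^2 = 16
  bit 3 = 0: r = r^2 mod 47 = 16^2 = 21
  -> A = 21
B = 29^40 mod 47  (bits of 40 = 101000)
  bit 0 = 1: r = r^2 * 29 mod 47 = 1^2 * 29 = 1*29 = 29
  bit 1 = 0: r = r^2 mod 47 = 29^2 = 42
  bit 2 = 1: r = r^2 * 29 mod 47 = 42^2 * 29 = 25*29 = 20
  bit 3 = 0: r = r^2 mod 47 = 20^2 = 24
  bit 4 = 0: r = r^2 mod 47 = 24^2 = 12
  bit 5 = 0: r = r^2 mod 47 = 12^2 = 3
  -> B = 3
s = B^a = 3^12 mod 47  (bits of 12 = 1100)
  bit 0 = 1: r = r^2 * 3 mod 47 = 1^2 * 3 = 1*3 = 3
  bit 1 = 1: r = r^2 * 3 mod 47 = 3^2 * 3 = 9*3 = 27
  bit 2 = 0: r = r^2 mod 47 = 27^2 = 24
  bit 3 = 0: r = r^2 mod 47 = 24^2 = 12
  -> s = B^a = 12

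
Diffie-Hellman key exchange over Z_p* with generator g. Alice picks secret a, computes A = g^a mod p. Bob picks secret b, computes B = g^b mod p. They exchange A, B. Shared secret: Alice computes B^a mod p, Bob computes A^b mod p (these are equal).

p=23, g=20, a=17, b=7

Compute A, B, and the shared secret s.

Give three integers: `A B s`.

A = 20^17 mod 23  (bits of 17 = 10001)
  bit 0 = 1: r = r^2 * 20 mod 23 = 1^2 * 20 = 1*20 = 20
  bit 1 = 0: r = r^2 mod 23 = 20^2 = 9
  bit 2 = 0: r = r^2 mod 23 = 9^2 = 12
  bit 3 = 0: r = r^2 mod 23 = 12^2 = 6
  bit 4 = 1: r = r^2 * 20 mod 23 = 6^2 * 20 = 13*20 = 7
  -> A = 7
B = 20^7 mod 23  (bits of 7 = 111)
  bit 0 = 1: r = r^2 * 20 mod 23 = 1^2 * 20 = 1*20 = 20
  bit 1 = 1: r = r^2 * 20 mod 23 = 20^2 * 20 = 9*20 = 19
  bit 2 = 1: r = r^2 * 20 mod 23 = 19^2 * 20 = 16*20 = 21
  -> B = 21
s = B^a = 21^17 mod 23  (bits of 17 = 10001)
  bit 0 = 1: r = r^2 * 21 mod 23 = 1^2 * 21 = 1*21 = 21
  bit 1 = 0: r = r^2 mod 23 = 21^2 = 4
  bit 2 = 0: r = r^2 mod 23 = 4^2 = 16
  bit 3 = 0: r = r^2 mod 23 = 16^2 = 3
  bit 4 = 1: r = r^2 * 21 mod 23 = 3^2 * 21 = 9*21 = 5
  -> s = B^a = 5

Answer: 7 21 5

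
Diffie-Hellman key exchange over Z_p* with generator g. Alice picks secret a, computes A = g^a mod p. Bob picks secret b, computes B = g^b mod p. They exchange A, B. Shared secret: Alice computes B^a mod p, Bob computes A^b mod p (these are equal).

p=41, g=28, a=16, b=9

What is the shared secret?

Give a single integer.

Answer: 16

Derivation:
A = 28^16 mod 41  (bits of 16 = 10000)
  bit 0 = 1: r = r^2 * 28 mod 41 = 1^2 * 28 = 1*28 = 28
  bit 1 = 0: r = r^2 mod 41 = 28^2 = 5
  bit 2 = 0: r = r^2 mod 41 = 5^2 = 25
  bit 3 = 0: r = r^2 mod 41 = 25^2 = 10
  bit 4 = 0: r = r^2 mod 41 = 10^2 = 18
  -> A = 18
B = 28^9 mod 41  (bits of 9 = 1001)
  bit 0 = 1: r = r^2 * 28 mod 41 = 1^2 * 28 = 1*28 = 28
  bit 1 = 0: r = r^2 mod 41 = 28^2 = 5
  bit 2 = 0: r = r^2 mod 41 = 5^2 = 25
  bit 3 = 1: r = r^2 * 28 mod 41 = 25^2 * 28 = 10*28 = 34
  -> B = 34
s = B^a = 34^16 mod 41  (bits of 16 = 10000)
  bit 0 = 1: r = r^2 * 34 mod 41 = 1^2 * 34 = 1*34 = 34
  bit 1 = 0: r = r^2 mod 41 = 34^2 = 8
  bit 2 = 0: r = r^2 mod 41 = 8^2 = 23
  bit 3 = 0: r = r^2 mod 41 = 23^2 = 37
  bit 4 = 0: r = r^2 mod 41 = 37^2 = 16
  -> s = B^a = 16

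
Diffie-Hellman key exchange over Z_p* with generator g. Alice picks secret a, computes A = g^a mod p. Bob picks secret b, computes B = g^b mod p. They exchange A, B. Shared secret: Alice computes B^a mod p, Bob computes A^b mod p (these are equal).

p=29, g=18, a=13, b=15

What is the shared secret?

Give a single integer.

A = 18^13 mod 29  (bits of 13 = 1101)
  bit 0 = 1: r = r^2 * 18 mod 29 = 1^2 * 18 = 1*18 = 18
  bit 1 = 1: r = r^2 * 18 mod 29 = 18^2 * 18 = 5*18 = 3
  bit 2 = 0: r = r^2 mod 29 = 3^2 = 9
  bit 3 = 1: r = r^2 * 18 mod 29 = 9^2 * 18 = 23*18 = 8
  -> A = 8
B = 18^15 mod 29  (bits of 15 = 1111)
  bit 0 = 1: r = r^2 * 18 mod 29 = 1^2 * 18 = 1*18 = 18
  bit 1 = 1: r = r^2 * 18 mod 29 = 18^2 * 18 = 5*18 = 3
  bit 2 = 1: r = r^2 * 18 mod 29 = 3^2 * 18 = 9*18 = 17
  bit 3 = 1: r = r^2 * 18 mod 29 = 17^2 * 18 = 28*18 = 11
  -> B = 11
s = B^a = 11^13 mod 29  (bits of 13 = 1101)
  bit 0 = 1: r = r^2 * 11 mod 29 = 1^2 * 11 = 1*11 = 11
  bit 1 = 1: r = r^2 * 11 mod 29 = 11^2 * 11 = 5*11 = 26
  bit 2 = 0: r = r^2 mod 29 = 26^2 = 9
  bit 3 = 1: r = r^2 * 11 mod 29 = 9^2 * 11 = 23*11 = 21
  -> s = B^a = 21

Answer: 21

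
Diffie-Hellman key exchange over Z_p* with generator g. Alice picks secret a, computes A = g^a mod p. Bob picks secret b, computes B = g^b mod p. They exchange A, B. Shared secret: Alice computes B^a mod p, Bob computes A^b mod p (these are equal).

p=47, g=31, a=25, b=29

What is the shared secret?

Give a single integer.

Answer: 43

Derivation:
A = 31^25 mod 47  (bits of 25 = 11001)
  bit 0 = 1: r = r^2 * 31 mod 47 = 1^2 * 31 = 1*31 = 31
  bit 1 = 1: r = r^2 * 31 mod 47 = 31^2 * 31 = 21*31 = 40
  bit 2 = 0: r = r^2 mod 47 = 40^2 = 2
  bit 3 = 0: r = r^2 mod 47 = 2^2 = 4
  bit 4 = 1: r = r^2 * 31 mod 47 = 4^2 * 31 = 16*31 = 26
  -> A = 26
B = 31^29 mod 47  (bits of 29 = 11101)
  bit 0 = 1: r = r^2 * 31 mod 47 = 1^2 * 31 = 1*31 = 31
  bit 1 = 1: r = r^2 * 31 mod 47 = 31^2 * 31 = 21*31 = 40
  bit 2 = 1: r = r^2 * 31 mod 47 = 40^2 * 31 = 2*31 = 15
  bit 3 = 0: r = r^2 mod 47 = 15^2 = 37
  bit 4 = 1: r = r^2 * 31 mod 47 = 37^2 * 31 = 6*31 = 45
  -> B = 45
s = B^a = 45^25 mod 47  (bits of 25 = 11001)
  bit 0 = 1: r = r^2 * 45 mod 47 = 1^2 * 45 = 1*45 = 45
  bit 1 = 1: r = r^2 * 45 mod 47 = 45^2 * 45 = 4*45 = 39
  bit 2 = 0: r = r^2 mod 47 = 39^2 = 17
  bit 3 = 0: r = r^2 mod 47 = 17^2 = 7
  bit 4 = 1: r = r^2 * 45 mod 47 = 7^2 * 45 = 2*45 = 43
  -> s = B^a = 43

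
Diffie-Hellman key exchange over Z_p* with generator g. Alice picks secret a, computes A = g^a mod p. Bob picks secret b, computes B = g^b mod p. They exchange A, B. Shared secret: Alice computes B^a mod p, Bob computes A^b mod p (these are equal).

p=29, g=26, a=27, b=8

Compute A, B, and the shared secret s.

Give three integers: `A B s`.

A = 26^27 mod 29  (bits of 27 = 11011)
  bit 0 = 1: r = r^2 * 26 mod 29 = 1^2 * 26 = 1*26 = 26
  bit 1 = 1: r = r^2 * 26 mod 29 = 26^2 * 26 = 9*26 = 2
  bit 2 = 0: r = r^2 mod 29 = 2^2 = 4
  bit 3 = 1: r = r^2 * 26 mod 29 = 4^2 * 26 = 16*26 = 10
  bit 4 = 1: r = r^2 * 26 mod 29 = 10^2 * 26 = 13*26 = 19
  -> A = 19
B = 26^8 mod 29  (bits of 8 = 1000)
  bit 0 = 1: r = r^2 * 26 mod 29 = 1^2 * 26 = 1*26 = 26
  bit 1 = 0: r = r^2 mod 29 = 26^2 = 9
  bit 2 = 0: r = r^2 mod 29 = 9^2 = 23
  bit 3 = 0: r = r^2 mod 29 = 23^2 = 7
  -> B = 7
s = B^a = 7^27 mod 29  (bits of 27 = 11011)
  bit 0 = 1: r = r^2 * 7 mod 29 = 1^2 * 7 = 1*7 = 7
  bit 1 = 1: r = r^2 * 7 mod 29 = 7^2 * 7 = 20*7 = 24
  bit 2 = 0: r = r^2 mod 29 = 24^2 = 25
  bit 3 = 1: r = r^2 * 7 mod 29 = 25^2 * 7 = 16*7 = 25
  bit 4 = 1: r = r^2 * 7 mod 29 = 25^2 * 7 = 16*7 = 25
  -> s = B^a = 25

Answer: 19 7 25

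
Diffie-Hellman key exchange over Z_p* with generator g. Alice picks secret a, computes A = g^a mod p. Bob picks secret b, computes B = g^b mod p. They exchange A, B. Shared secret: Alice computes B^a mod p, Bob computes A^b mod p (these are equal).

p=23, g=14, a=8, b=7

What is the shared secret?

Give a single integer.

Answer: 9

Derivation:
A = 14^8 mod 23  (bits of 8 = 1000)
  bit 0 = 1: r = r^2 * 14 mod 23 = 1^2 * 14 = 1*14 = 14
  bit 1 = 0: r = r^2 mod 23 = 14^2 = 12
  bit 2 = 0: r = r^2 mod 23 = 12^2 = 6
  bit 3 = 0: r = r^2 mod 23 = 6^2 = 13
  -> A = 13
B = 14^7 mod 23  (bits of 7 = 111)
  bit 0 = 1: r = r^2 * 14 mod 23 = 1^2 * 14 = 1*14 = 14
  bit 1 = 1: r = r^2 * 14 mod 23 = 14^2 * 14 = 12*14 = 7
  bit 2 = 1: r = r^2 * 14 mod 23 = 7^2 * 14 = 3*14 = 19
  -> B = 19
s = B^a = 19^8 mod 23  (bits of 8 = 1000)
  bit 0 = 1: r = r^2 * 19 mod 23 = 1^2 * 19 = 1*19 = 19
  bit 1 = 0: r = r^2 mod 23 = 19^2 = 16
  bit 2 = 0: r = r^2 mod 23 = 16^2 = 3
  bit 3 = 0: r = r^2 mod 23 = 3^2 = 9
  -> s = B^a = 9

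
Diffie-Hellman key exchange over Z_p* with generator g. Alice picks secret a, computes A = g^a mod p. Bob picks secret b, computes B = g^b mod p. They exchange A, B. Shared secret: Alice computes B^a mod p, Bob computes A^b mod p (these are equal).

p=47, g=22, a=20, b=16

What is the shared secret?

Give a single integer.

Answer: 37

Derivation:
A = 22^20 mod 47  (bits of 20 = 10100)
  bit 0 = 1: r = r^2 * 22 mod 47 = 1^2 * 22 = 1*22 = 22
  bit 1 = 0: r = r^2 mod 47 = 22^2 = 14
  bit 2 = 1: r = r^2 * 22 mod 47 = 14^2 * 22 = 8*22 = 35
  bit 3 = 0: r = r^2 mod 47 = 35^2 = 3
  bit 4 = 0: r = r^2 mod 47 = 3^2 = 9
  -> A = 9
B = 22^16 mod 47  (bits of 16 = 10000)
  bit 0 = 1: r = r^2 * 22 mod 47 = 1^2 * 22 = 1*22 = 22
  bit 1 = 0: r = r^2 mod 47 = 22^2 = 14
  bit 2 = 0: r = r^2 mod 47 = 14^2 = 8
  bit 3 = 0: r = r^2 mod 47 = 8^2 = 17
  bit 4 = 0: r = r^2 mod 47 = 17^2 = 7
  -> B = 7
s = B^a = 7^20 mod 47  (bits of 20 = 10100)
  bit 0 = 1: r = r^2 * 7 mod 47 = 1^2 * 7 = 1*7 = 7
  bit 1 = 0: r = r^2 mod 47 = 7^2 = 2
  bit 2 = 1: r = r^2 * 7 mod 47 = 2^2 * 7 = 4*7 = 28
  bit 3 = 0: r = r^2 mod 47 = 28^2 = 32
  bit 4 = 0: r = r^2 mod 47 = 32^2 = 37
  -> s = B^a = 37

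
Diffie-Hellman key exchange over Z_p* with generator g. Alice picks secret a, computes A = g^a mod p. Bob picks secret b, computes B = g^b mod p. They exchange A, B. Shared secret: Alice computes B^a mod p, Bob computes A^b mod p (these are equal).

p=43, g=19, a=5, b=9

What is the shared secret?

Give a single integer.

A = 19^5 mod 43  (bits of 5 = 101)
  bit 0 = 1: r = r^2 * 19 mod 43 = 1^2 * 19 = 1*19 = 19
  bit 1 = 0: r = r^2 mod 43 = 19^2 = 17
  bit 2 = 1: r = r^2 * 19 mod 43 = 17^2 * 19 = 31*19 = 30
  -> A = 30
B = 19^9 mod 43  (bits of 9 = 1001)
  bit 0 = 1: r = r^2 * 19 mod 43 = 1^2 * 19 = 1*19 = 19
  bit 1 = 0: r = r^2 mod 43 = 19^2 = 17
  bit 2 = 0: r = r^2 mod 43 = 17^2 = 31
  bit 3 = 1: r = r^2 * 19 mod 43 = 31^2 * 19 = 15*19 = 27
  -> B = 27
s = B^a = 27^5 mod 43  (bits of 5 = 101)
  bit 0 = 1: r = r^2 * 27 mod 43 = 1^2 * 27 = 1*27 = 27
  bit 1 = 0: r = r^2 mod 43 = 27^2 = 41
  bit 2 = 1: r = r^2 * 27 mod 43 = 41^2 * 27 = 4*27 = 22
  -> s = B^a = 22

Answer: 22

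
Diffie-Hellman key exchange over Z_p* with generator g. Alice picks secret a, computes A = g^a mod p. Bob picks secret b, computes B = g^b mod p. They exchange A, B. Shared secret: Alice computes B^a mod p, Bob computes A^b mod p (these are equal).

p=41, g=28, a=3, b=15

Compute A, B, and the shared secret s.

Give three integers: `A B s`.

Answer: 17 27 3

Derivation:
A = 28^3 mod 41  (bits of 3 = 11)
  bit 0 = 1: r = r^2 * 28 mod 41 = 1^2 * 28 = 1*28 = 28
  bit 1 = 1: r = r^2 * 28 mod 41 = 28^2 * 28 = 5*28 = 17
  -> A = 17
B = 28^15 mod 41  (bits of 15 = 1111)
  bit 0 = 1: r = r^2 * 28 mod 41 = 1^2 * 28 = 1*28 = 28
  bit 1 = 1: r = r^2 * 28 mod 41 = 28^2 * 28 = 5*28 = 17
  bit 2 = 1: r = r^2 * 28 mod 41 = 17^2 * 28 = 2*28 = 15
  bit 3 = 1: r = r^2 * 28 mod 41 = 15^2 * 28 = 20*28 = 27
  -> B = 27
s = B^a = 27^3 mod 41  (bits of 3 = 11)
  bit 0 = 1: r = r^2 * 27 mod 41 = 1^2 * 27 = 1*27 = 27
  bit 1 = 1: r = r^2 * 27 mod 41 = 27^2 * 27 = 32*27 = 3
  -> s = B^a = 3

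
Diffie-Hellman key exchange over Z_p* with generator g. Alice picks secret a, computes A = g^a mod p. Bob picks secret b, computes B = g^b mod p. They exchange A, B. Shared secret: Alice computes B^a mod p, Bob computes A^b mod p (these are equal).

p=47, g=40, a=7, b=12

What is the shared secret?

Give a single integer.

Answer: 3

Derivation:
A = 40^7 mod 47  (bits of 7 = 111)
  bit 0 = 1: r = r^2 * 40 mod 47 = 1^2 * 40 = 1*40 = 40
  bit 1 = 1: r = r^2 * 40 mod 47 = 40^2 * 40 = 2*40 = 33
  bit 2 = 1: r = r^2 * 40 mod 47 = 33^2 * 40 = 8*40 = 38
  -> A = 38
B = 40^12 mod 47  (bits of 12 = 1100)
  bit 0 = 1: r = r^2 * 40 mod 47 = 1^2 * 40 = 1*40 = 40
  bit 1 = 1: r = r^2 * 40 mod 47 = 40^2 * 40 = 2*40 = 33
  bit 2 = 0: r = r^2 mod 47 = 33^2 = 8
  bit 3 = 0: r = r^2 mod 47 = 8^2 = 17
  -> B = 17
s = B^a = 17^7 mod 47  (bits of 7 = 111)
  bit 0 = 1: r = r^2 * 17 mod 47 = 1^2 * 17 = 1*17 = 17
  bit 1 = 1: r = r^2 * 17 mod 47 = 17^2 * 17 = 7*17 = 25
  bit 2 = 1: r = r^2 * 17 mod 47 = 25^2 * 17 = 14*17 = 3
  -> s = B^a = 3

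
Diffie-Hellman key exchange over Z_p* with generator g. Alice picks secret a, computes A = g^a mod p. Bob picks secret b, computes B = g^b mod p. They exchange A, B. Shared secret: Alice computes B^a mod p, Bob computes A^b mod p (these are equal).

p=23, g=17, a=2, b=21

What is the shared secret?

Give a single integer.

A = 17^2 mod 23  (bits of 2 = 10)
  bit 0 = 1: r = r^2 * 17 mod 23 = 1^2 * 17 = 1*17 = 17
  bit 1 = 0: r = r^2 mod 23 = 17^2 = 13
  -> A = 13
B = 17^21 mod 23  (bits of 21 = 10101)
  bit 0 = 1: r = r^2 * 17 mod 23 = 1^2 * 17 = 1*17 = 17
  bit 1 = 0: r = r^2 mod 23 = 17^2 = 13
  bit 2 = 1: r = r^2 * 17 mod 23 = 13^2 * 17 = 8*17 = 21
  bit 3 = 0: r = r^2 mod 23 = 21^2 = 4
  bit 4 = 1: r = r^2 * 17 mod 23 = 4^2 * 17 = 16*17 = 19
  -> B = 19
s = B^a = 19^2 mod 23  (bits of 2 = 10)
  bit 0 = 1: r = r^2 * 19 mod 23 = 1^2 * 19 = 1*19 = 19
  bit 1 = 0: r = r^2 mod 23 = 19^2 = 16
  -> s = B^a = 16

Answer: 16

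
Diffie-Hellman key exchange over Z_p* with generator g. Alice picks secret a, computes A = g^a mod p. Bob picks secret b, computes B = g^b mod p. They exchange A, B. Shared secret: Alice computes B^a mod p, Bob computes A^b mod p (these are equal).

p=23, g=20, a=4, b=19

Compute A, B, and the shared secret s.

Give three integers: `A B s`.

A = 20^4 mod 23  (bits of 4 = 100)
  bit 0 = 1: r = r^2 * 20 mod 23 = 1^2 * 20 = 1*20 = 20
  bit 1 = 0: r = r^2 mod 23 = 20^2 = 9
  bit 2 = 0: r = r^2 mod 23 = 9^2 = 12
  -> A = 12
B = 20^19 mod 23  (bits of 19 = 10011)
  bit 0 = 1: r = r^2 * 20 mod 23 = 1^2 * 20 = 1*20 = 20
  bit 1 = 0: r = r^2 mod 23 = 20^2 = 9
  bit 2 = 0: r = r^2 mod 23 = 9^2 = 12
  bit 3 = 1: r = r^2 * 20 mod 23 = 12^2 * 20 = 6*20 = 5
  bit 4 = 1: r = r^2 * 20 mod 23 = 5^2 * 20 = 2*20 = 17
  -> B = 17
s = B^a = 17^4 mod 23  (bits of 4 = 100)
  bit 0 = 1: r = r^2 * 17 mod 23 = 1^2 * 17 = 1*17 = 17
  bit 1 = 0: r = r^2 mod 23 = 17^2 = 13
  bit 2 = 0: r = r^2 mod 23 = 13^2 = 8
  -> s = B^a = 8

Answer: 12 17 8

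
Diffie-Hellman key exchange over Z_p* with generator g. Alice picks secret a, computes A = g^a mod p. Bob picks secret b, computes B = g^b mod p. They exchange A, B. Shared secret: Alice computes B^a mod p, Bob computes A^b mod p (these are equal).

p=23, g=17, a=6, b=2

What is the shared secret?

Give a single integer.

A = 17^6 mod 23  (bits of 6 = 110)
  bit 0 = 1: r = r^2 * 17 mod 23 = 1^2 * 17 = 1*17 = 17
  bit 1 = 1: r = r^2 * 17 mod 23 = 17^2 * 17 = 13*17 = 14
  bit 2 = 0: r = r^2 mod 23 = 14^2 = 12
  -> A = 12
B = 17^2 mod 23  (bits of 2 = 10)
  bit 0 = 1: r = r^2 * 17 mod 23 = 1^2 * 17 = 1*17 = 17
  bit 1 = 0: r = r^2 mod 23 = 17^2 = 13
  -> B = 13
s = B^a = 13^6 mod 23  (bits of 6 = 110)
  bit 0 = 1: r = r^2 * 13 mod 23 = 1^2 * 13 = 1*13 = 13
  bit 1 = 1: r = r^2 * 13 mod 23 = 13^2 * 13 = 8*13 = 12
  bit 2 = 0: r = r^2 mod 23 = 12^2 = 6
  -> s = B^a = 6

Answer: 6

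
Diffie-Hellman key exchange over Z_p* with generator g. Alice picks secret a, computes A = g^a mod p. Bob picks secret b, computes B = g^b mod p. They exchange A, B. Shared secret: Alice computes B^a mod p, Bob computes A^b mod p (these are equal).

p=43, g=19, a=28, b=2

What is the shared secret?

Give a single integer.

A = 19^28 mod 43  (bits of 28 = 11100)
  bit 0 = 1: r = r^2 * 19 mod 43 = 1^2 * 19 = 1*19 = 19
  bit 1 = 1: r = r^2 * 19 mod 43 = 19^2 * 19 = 17*19 = 22
  bit 2 = 1: r = r^2 * 19 mod 43 = 22^2 * 19 = 11*19 = 37
  bit 3 = 0: r = r^2 mod 43 = 37^2 = 36
  bit 4 = 0: r = r^2 mod 43 = 36^2 = 6
  -> A = 6
B = 19^2 mod 43  (bits of 2 = 10)
  bit 0 = 1: r = r^2 * 19 mod 43 = 1^2 * 19 = 1*19 = 19
  bit 1 = 0: r = r^2 mod 43 = 19^2 = 17
  -> B = 17
s = B^a = 17^28 mod 43  (bits of 28 = 11100)
  bit 0 = 1: r = r^2 * 17 mod 43 = 1^2 * 17 = 1*17 = 17
  bit 1 = 1: r = r^2 * 17 mod 43 = 17^2 * 17 = 31*17 = 11
  bit 2 = 1: r = r^2 * 17 mod 43 = 11^2 * 17 = 35*17 = 36
  bit 3 = 0: r = r^2 mod 43 = 36^2 = 6
  bit 4 = 0: r = r^2 mod 43 = 6^2 = 36
  -> s = B^a = 36

Answer: 36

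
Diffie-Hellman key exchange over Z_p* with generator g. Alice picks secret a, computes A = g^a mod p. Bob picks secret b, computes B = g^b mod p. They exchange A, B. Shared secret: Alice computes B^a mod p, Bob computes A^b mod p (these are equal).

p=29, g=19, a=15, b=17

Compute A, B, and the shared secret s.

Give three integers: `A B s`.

Answer: 10 14 15

Derivation:
A = 19^15 mod 29  (bits of 15 = 1111)
  bit 0 = 1: r = r^2 * 19 mod 29 = 1^2 * 19 = 1*19 = 19
  bit 1 = 1: r = r^2 * 19 mod 29 = 19^2 * 19 = 13*19 = 15
  bit 2 = 1: r = r^2 * 19 mod 29 = 15^2 * 19 = 22*19 = 12
  bit 3 = 1: r = r^2 * 19 mod 29 = 12^2 * 19 = 28*19 = 10
  -> A = 10
B = 19^17 mod 29  (bits of 17 = 10001)
  bit 0 = 1: r = r^2 * 19 mod 29 = 1^2 * 19 = 1*19 = 19
  bit 1 = 0: r = r^2 mod 29 = 19^2 = 13
  bit 2 = 0: r = r^2 mod 29 = 13^2 = 24
  bit 3 = 0: r = r^2 mod 29 = 24^2 = 25
  bit 4 = 1: r = r^2 * 19 mod 29 = 25^2 * 19 = 16*19 = 14
  -> B = 14
s = B^a = 14^15 mod 29  (bits of 15 = 1111)
  bit 0 = 1: r = r^2 * 14 mod 29 = 1^2 * 14 = 1*14 = 14
  bit 1 = 1: r = r^2 * 14 mod 29 = 14^2 * 14 = 22*14 = 18
  bit 2 = 1: r = r^2 * 14 mod 29 = 18^2 * 14 = 5*14 = 12
  bit 3 = 1: r = r^2 * 14 mod 29 = 12^2 * 14 = 28*14 = 15
  -> s = B^a = 15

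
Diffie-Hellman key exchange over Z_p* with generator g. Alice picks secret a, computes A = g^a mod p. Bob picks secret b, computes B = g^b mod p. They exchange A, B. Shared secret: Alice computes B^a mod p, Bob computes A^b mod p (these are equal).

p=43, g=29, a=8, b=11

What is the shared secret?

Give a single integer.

Answer: 17

Derivation:
A = 29^8 mod 43  (bits of 8 = 1000)
  bit 0 = 1: r = r^2 * 29 mod 43 = 1^2 * 29 = 1*29 = 29
  bit 1 = 0: r = r^2 mod 43 = 29^2 = 24
  bit 2 = 0: r = r^2 mod 43 = 24^2 = 17
  bit 3 = 0: r = r^2 mod 43 = 17^2 = 31
  -> A = 31
B = 29^11 mod 43  (bits of 11 = 1011)
  bit 0 = 1: r = r^2 * 29 mod 43 = 1^2 * 29 = 1*29 = 29
  bit 1 = 0: r = r^2 mod 43 = 29^2 = 24
  bit 2 = 1: r = r^2 * 29 mod 43 = 24^2 * 29 = 17*29 = 20
  bit 3 = 1: r = r^2 * 29 mod 43 = 20^2 * 29 = 13*29 = 33
  -> B = 33
s = B^a = 33^8 mod 43  (bits of 8 = 1000)
  bit 0 = 1: r = r^2 * 33 mod 43 = 1^2 * 33 = 1*33 = 33
  bit 1 = 0: r = r^2 mod 43 = 33^2 = 14
  bit 2 = 0: r = r^2 mod 43 = 14^2 = 24
  bit 3 = 0: r = r^2 mod 43 = 24^2 = 17
  -> s = B^a = 17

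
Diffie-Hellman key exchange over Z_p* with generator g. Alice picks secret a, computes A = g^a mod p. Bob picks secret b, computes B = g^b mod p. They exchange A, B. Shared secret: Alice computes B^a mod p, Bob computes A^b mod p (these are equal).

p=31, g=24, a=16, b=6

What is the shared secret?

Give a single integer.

Answer: 4

Derivation:
A = 24^16 mod 31  (bits of 16 = 10000)
  bit 0 = 1: r = r^2 * 24 mod 31 = 1^2 * 24 = 1*24 = 24
  bit 1 = 0: r = r^2 mod 31 = 24^2 = 18
  bit 2 = 0: r = r^2 mod 31 = 18^2 = 14
  bit 3 = 0: r = r^2 mod 31 = 14^2 = 10
  bit 4 = 0: r = r^2 mod 31 = 10^2 = 7
  -> A = 7
B = 24^6 mod 31  (bits of 6 = 110)
  bit 0 = 1: r = r^2 * 24 mod 31 = 1^2 * 24 = 1*24 = 24
  bit 1 = 1: r = r^2 * 24 mod 31 = 24^2 * 24 = 18*24 = 29
  bit 2 = 0: r = r^2 mod 31 = 29^2 = 4
  -> B = 4
s = B^a = 4^16 mod 31  (bits of 16 = 10000)
  bit 0 = 1: r = r^2 * 4 mod 31 = 1^2 * 4 = 1*4 = 4
  bit 1 = 0: r = r^2 mod 31 = 4^2 = 16
  bit 2 = 0: r = r^2 mod 31 = 16^2 = 8
  bit 3 = 0: r = r^2 mod 31 = 8^2 = 2
  bit 4 = 0: r = r^2 mod 31 = 2^2 = 4
  -> s = B^a = 4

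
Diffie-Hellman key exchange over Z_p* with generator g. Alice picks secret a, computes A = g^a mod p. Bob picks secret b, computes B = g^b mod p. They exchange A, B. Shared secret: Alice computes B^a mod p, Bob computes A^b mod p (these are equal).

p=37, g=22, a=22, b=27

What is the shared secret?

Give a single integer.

A = 22^22 mod 37  (bits of 22 = 10110)
  bit 0 = 1: r = r^2 * 22 mod 37 = 1^2 * 22 = 1*22 = 22
  bit 1 = 0: r = r^2 mod 37 = 22^2 = 3
  bit 2 = 1: r = r^2 * 22 mod 37 = 3^2 * 22 = 9*22 = 13
  bit 3 = 1: r = r^2 * 22 mod 37 = 13^2 * 22 = 21*22 = 18
  bit 4 = 0: r = r^2 mod 37 = 18^2 = 28
  -> A = 28
B = 22^27 mod 37  (bits of 27 = 11011)
  bit 0 = 1: r = r^2 * 22 mod 37 = 1^2 * 22 = 1*22 = 22
  bit 1 = 1: r = r^2 * 22 mod 37 = 22^2 * 22 = 3*22 = 29
  bit 2 = 0: r = r^2 mod 37 = 29^2 = 27
  bit 3 = 1: r = r^2 * 22 mod 37 = 27^2 * 22 = 26*22 = 17
  bit 4 = 1: r = r^2 * 22 mod 37 = 17^2 * 22 = 30*22 = 31
  -> B = 31
s = B^a = 31^22 mod 37  (bits of 22 = 10110)
  bit 0 = 1: r = r^2 * 31 mod 37 = 1^2 * 31 = 1*31 = 31
  bit 1 = 0: r = r^2 mod 37 = 31^2 = 36
  bit 2 = 1: r = r^2 * 31 mod 37 = 36^2 * 31 = 1*31 = 31
  bit 3 = 1: r = r^2 * 31 mod 37 = 31^2 * 31 = 36*31 = 6
  bit 4 = 0: r = r^2 mod 37 = 6^2 = 36
  -> s = B^a = 36

Answer: 36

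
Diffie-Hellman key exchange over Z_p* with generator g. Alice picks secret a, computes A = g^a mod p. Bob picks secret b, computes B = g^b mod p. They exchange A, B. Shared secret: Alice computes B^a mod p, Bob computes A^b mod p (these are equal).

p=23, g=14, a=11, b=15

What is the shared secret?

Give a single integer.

A = 14^11 mod 23  (bits of 11 = 1011)
  bit 0 = 1: r = r^2 * 14 mod 23 = 1^2 * 14 = 1*14 = 14
  bit 1 = 0: r = r^2 mod 23 = 14^2 = 12
  bit 2 = 1: r = r^2 * 14 mod 23 = 12^2 * 14 = 6*14 = 15
  bit 3 = 1: r = r^2 * 14 mod 23 = 15^2 * 14 = 18*14 = 22
  -> A = 22
B = 14^15 mod 23  (bits of 15 = 1111)
  bit 0 = 1: r = r^2 * 14 mod 23 = 1^2 * 14 = 1*14 = 14
  bit 1 = 1: r = r^2 * 14 mod 23 = 14^2 * 14 = 12*14 = 7
  bit 2 = 1: r = r^2 * 14 mod 23 = 7^2 * 14 = 3*14 = 19
  bit 3 = 1: r = r^2 * 14 mod 23 = 19^2 * 14 = 16*14 = 17
  -> B = 17
s = B^a = 17^11 mod 23  (bits of 11 = 1011)
  bit 0 = 1: r = r^2 * 17 mod 23 = 1^2 * 17 = 1*17 = 17
  bit 1 = 0: r = r^2 mod 23 = 17^2 = 13
  bit 2 = 1: r = r^2 * 17 mod 23 = 13^2 * 17 = 8*17 = 21
  bit 3 = 1: r = r^2 * 17 mod 23 = 21^2 * 17 = 4*17 = 22
  -> s = B^a = 22

Answer: 22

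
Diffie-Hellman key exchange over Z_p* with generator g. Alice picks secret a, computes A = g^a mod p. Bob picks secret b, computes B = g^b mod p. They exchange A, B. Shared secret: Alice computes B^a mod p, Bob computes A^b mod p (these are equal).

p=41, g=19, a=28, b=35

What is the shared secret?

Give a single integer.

Answer: 40

Derivation:
A = 19^28 mod 41  (bits of 28 = 11100)
  bit 0 = 1: r = r^2 * 19 mod 41 = 1^2 * 19 = 1*19 = 19
  bit 1 = 1: r = r^2 * 19 mod 41 = 19^2 * 19 = 33*19 = 12
  bit 2 = 1: r = r^2 * 19 mod 41 = 12^2 * 19 = 21*19 = 30
  bit 3 = 0: r = r^2 mod 41 = 30^2 = 39
  bit 4 = 0: r = r^2 mod 41 = 39^2 = 4
  -> A = 4
B = 19^35 mod 41  (bits of 35 = 100011)
  bit 0 = 1: r = r^2 * 19 mod 41 = 1^2 * 19 = 1*19 = 19
  bit 1 = 0: r = r^2 mod 41 = 19^2 = 33
  bit 2 = 0: r = r^2 mod 41 = 33^2 = 23
  bit 3 = 0: r = r^2 mod 41 = 23^2 = 37
  bit 4 = 1: r = r^2 * 19 mod 41 = 37^2 * 19 = 16*19 = 17
  bit 5 = 1: r = r^2 * 19 mod 41 = 17^2 * 19 = 2*19 = 38
  -> B = 38
s = B^a = 38^28 mod 41  (bits of 28 = 11100)
  bit 0 = 1: r = r^2 * 38 mod 41 = 1^2 * 38 = 1*38 = 38
  bit 1 = 1: r = r^2 * 38 mod 41 = 38^2 * 38 = 9*38 = 14
  bit 2 = 1: r = r^2 * 38 mod 41 = 14^2 * 38 = 32*38 = 27
  bit 3 = 0: r = r^2 mod 41 = 27^2 = 32
  bit 4 = 0: r = r^2 mod 41 = 32^2 = 40
  -> s = B^a = 40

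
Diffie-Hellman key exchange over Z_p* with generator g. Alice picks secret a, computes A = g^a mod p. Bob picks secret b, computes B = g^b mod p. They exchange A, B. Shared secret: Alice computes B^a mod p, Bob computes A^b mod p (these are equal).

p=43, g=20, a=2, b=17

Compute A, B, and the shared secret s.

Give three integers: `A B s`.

A = 20^2 mod 43  (bits of 2 = 10)
  bit 0 = 1: r = r^2 * 20 mod 43 = 1^2 * 20 = 1*20 = 20
  bit 1 = 0: r = r^2 mod 43 = 20^2 = 13
  -> A = 13
B = 20^17 mod 43  (bits of 17 = 10001)
  bit 0 = 1: r = r^2 * 20 mod 43 = 1^2 * 20 = 1*20 = 20
  bit 1 = 0: r = r^2 mod 43 = 20^2 = 13
  bit 2 = 0: r = r^2 mod 43 = 13^2 = 40
  bit 3 = 0: r = r^2 mod 43 = 40^2 = 9
  bit 4 = 1: r = r^2 * 20 mod 43 = 9^2 * 20 = 38*20 = 29
  -> B = 29
s = B^a = 29^2 mod 43  (bits of 2 = 10)
  bit 0 = 1: r = r^2 * 29 mod 43 = 1^2 * 29 = 1*29 = 29
  bit 1 = 0: r = r^2 mod 43 = 29^2 = 24
  -> s = B^a = 24

Answer: 13 29 24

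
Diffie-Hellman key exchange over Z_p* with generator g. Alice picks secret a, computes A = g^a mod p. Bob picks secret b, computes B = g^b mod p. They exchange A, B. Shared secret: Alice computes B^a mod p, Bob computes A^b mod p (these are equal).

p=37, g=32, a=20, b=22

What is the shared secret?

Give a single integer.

Answer: 16

Derivation:
A = 32^20 mod 37  (bits of 20 = 10100)
  bit 0 = 1: r = r^2 * 32 mod 37 = 1^2 * 32 = 1*32 = 32
  bit 1 = 0: r = r^2 mod 37 = 32^2 = 25
  bit 2 = 1: r = r^2 * 32 mod 37 = 25^2 * 32 = 33*32 = 20
  bit 3 = 0: r = r^2 mod 37 = 20^2 = 30
  bit 4 = 0: r = r^2 mod 37 = 30^2 = 12
  -> A = 12
B = 32^22 mod 37  (bits of 22 = 10110)
  bit 0 = 1: r = r^2 * 32 mod 37 = 1^2 * 32 = 1*32 = 32
  bit 1 = 0: r = r^2 mod 37 = 32^2 = 25
  bit 2 = 1: r = r^2 * 32 mod 37 = 25^2 * 32 = 33*32 = 20
  bit 3 = 1: r = r^2 * 32 mod 37 = 20^2 * 32 = 30*32 = 35
  bit 4 = 0: r = r^2 mod 37 = 35^2 = 4
  -> B = 4
s = B^a = 4^20 mod 37  (bits of 20 = 10100)
  bit 0 = 1: r = r^2 * 4 mod 37 = 1^2 * 4 = 1*4 = 4
  bit 1 = 0: r = r^2 mod 37 = 4^2 = 16
  bit 2 = 1: r = r^2 * 4 mod 37 = 16^2 * 4 = 34*4 = 25
  bit 3 = 0: r = r^2 mod 37 = 25^2 = 33
  bit 4 = 0: r = r^2 mod 37 = 33^2 = 16
  -> s = B^a = 16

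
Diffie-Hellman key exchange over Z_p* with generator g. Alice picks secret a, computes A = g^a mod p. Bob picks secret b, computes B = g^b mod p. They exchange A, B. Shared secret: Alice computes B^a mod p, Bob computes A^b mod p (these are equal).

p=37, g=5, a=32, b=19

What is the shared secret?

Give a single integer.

A = 5^32 mod 37  (bits of 32 = 100000)
  bit 0 = 1: r = r^2 * 5 mod 37 = 1^2 * 5 = 1*5 = 5
  bit 1 = 0: r = r^2 mod 37 = 5^2 = 25
  bit 2 = 0: r = r^2 mod 37 = 25^2 = 33
  bit 3 = 0: r = r^2 mod 37 = 33^2 = 16
  bit 4 = 0: r = r^2 mod 37 = 16^2 = 34
  bit 5 = 0: r = r^2 mod 37 = 34^2 = 9
  -> A = 9
B = 5^19 mod 37  (bits of 19 = 10011)
  bit 0 = 1: r = r^2 * 5 mod 37 = 1^2 * 5 = 1*5 = 5
  bit 1 = 0: r = r^2 mod 37 = 5^2 = 25
  bit 2 = 0: r = r^2 mod 37 = 25^2 = 33
  bit 3 = 1: r = r^2 * 5 mod 37 = 33^2 * 5 = 16*5 = 6
  bit 4 = 1: r = r^2 * 5 mod 37 = 6^2 * 5 = 36*5 = 32
  -> B = 32
s = B^a = 32^32 mod 37  (bits of 32 = 100000)
  bit 0 = 1: r = r^2 * 32 mod 37 = 1^2 * 32 = 1*32 = 32
  bit 1 = 0: r = r^2 mod 37 = 32^2 = 25
  bit 2 = 0: r = r^2 mod 37 = 25^2 = 33
  bit 3 = 0: r = r^2 mod 37 = 33^2 = 16
  bit 4 = 0: r = r^2 mod 37 = 16^2 = 34
  bit 5 = 0: r = r^2 mod 37 = 34^2 = 9
  -> s = B^a = 9

Answer: 9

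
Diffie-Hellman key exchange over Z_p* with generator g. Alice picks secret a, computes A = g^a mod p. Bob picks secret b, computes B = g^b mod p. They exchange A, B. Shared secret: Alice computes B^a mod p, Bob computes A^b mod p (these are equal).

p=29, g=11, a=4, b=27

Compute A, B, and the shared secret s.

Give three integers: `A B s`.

Answer: 25 8 7

Derivation:
A = 11^4 mod 29  (bits of 4 = 100)
  bit 0 = 1: r = r^2 * 11 mod 29 = 1^2 * 11 = 1*11 = 11
  bit 1 = 0: r = r^2 mod 29 = 11^2 = 5
  bit 2 = 0: r = r^2 mod 29 = 5^2 = 25
  -> A = 25
B = 11^27 mod 29  (bits of 27 = 11011)
  bit 0 = 1: r = r^2 * 11 mod 29 = 1^2 * 11 = 1*11 = 11
  bit 1 = 1: r = r^2 * 11 mod 29 = 11^2 * 11 = 5*11 = 26
  bit 2 = 0: r = r^2 mod 29 = 26^2 = 9
  bit 3 = 1: r = r^2 * 11 mod 29 = 9^2 * 11 = 23*11 = 21
  bit 4 = 1: r = r^2 * 11 mod 29 = 21^2 * 11 = 6*11 = 8
  -> B = 8
s = B^a = 8^4 mod 29  (bits of 4 = 100)
  bit 0 = 1: r = r^2 * 8 mod 29 = 1^2 * 8 = 1*8 = 8
  bit 1 = 0: r = r^2 mod 29 = 8^2 = 6
  bit 2 = 0: r = r^2 mod 29 = 6^2 = 7
  -> s = B^a = 7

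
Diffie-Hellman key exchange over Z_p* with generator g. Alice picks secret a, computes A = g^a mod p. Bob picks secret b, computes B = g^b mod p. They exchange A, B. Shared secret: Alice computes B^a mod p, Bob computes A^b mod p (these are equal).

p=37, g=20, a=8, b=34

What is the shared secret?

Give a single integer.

A = 20^8 mod 37  (bits of 8 = 1000)
  bit 0 = 1: r = r^2 * 20 mod 37 = 1^2 * 20 = 1*20 = 20
  bit 1 = 0: r = r^2 mod 37 = 20^2 = 30
  bit 2 = 0: r = r^2 mod 37 = 30^2 = 12
  bit 3 = 0: r = r^2 mod 37 = 12^2 = 33
  -> A = 33
B = 20^34 mod 37  (bits of 34 = 100010)
  bit 0 = 1: r = r^2 * 20 mod 37 = 1^2 * 20 = 1*20 = 20
  bit 1 = 0: r = r^2 mod 37 = 20^2 = 30
  bit 2 = 0: r = r^2 mod 37 = 30^2 = 12
  bit 3 = 0: r = r^2 mod 37 = 12^2 = 33
  bit 4 = 1: r = r^2 * 20 mod 37 = 33^2 * 20 = 16*20 = 24
  bit 5 = 0: r = r^2 mod 37 = 24^2 = 21
  -> B = 21
s = B^a = 21^8 mod 37  (bits of 8 = 1000)
  bit 0 = 1: r = r^2 * 21 mod 37 = 1^2 * 21 = 1*21 = 21
  bit 1 = 0: r = r^2 mod 37 = 21^2 = 34
  bit 2 = 0: r = r^2 mod 37 = 34^2 = 9
  bit 3 = 0: r = r^2 mod 37 = 9^2 = 7
  -> s = B^a = 7

Answer: 7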